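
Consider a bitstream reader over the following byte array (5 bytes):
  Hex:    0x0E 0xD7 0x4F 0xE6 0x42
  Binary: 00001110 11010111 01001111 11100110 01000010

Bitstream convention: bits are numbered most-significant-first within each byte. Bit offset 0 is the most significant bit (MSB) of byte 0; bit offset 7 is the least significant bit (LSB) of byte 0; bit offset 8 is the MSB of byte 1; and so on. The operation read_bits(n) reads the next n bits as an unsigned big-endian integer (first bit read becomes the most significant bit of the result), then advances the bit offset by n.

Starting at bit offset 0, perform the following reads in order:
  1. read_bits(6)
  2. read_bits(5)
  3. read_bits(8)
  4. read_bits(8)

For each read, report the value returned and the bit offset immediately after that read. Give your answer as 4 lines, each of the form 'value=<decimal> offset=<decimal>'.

Answer: value=3 offset=6
value=22 offset=11
value=186 offset=19
value=127 offset=27

Derivation:
Read 1: bits[0:6] width=6 -> value=3 (bin 000011); offset now 6 = byte 0 bit 6; 34 bits remain
Read 2: bits[6:11] width=5 -> value=22 (bin 10110); offset now 11 = byte 1 bit 3; 29 bits remain
Read 3: bits[11:19] width=8 -> value=186 (bin 10111010); offset now 19 = byte 2 bit 3; 21 bits remain
Read 4: bits[19:27] width=8 -> value=127 (bin 01111111); offset now 27 = byte 3 bit 3; 13 bits remain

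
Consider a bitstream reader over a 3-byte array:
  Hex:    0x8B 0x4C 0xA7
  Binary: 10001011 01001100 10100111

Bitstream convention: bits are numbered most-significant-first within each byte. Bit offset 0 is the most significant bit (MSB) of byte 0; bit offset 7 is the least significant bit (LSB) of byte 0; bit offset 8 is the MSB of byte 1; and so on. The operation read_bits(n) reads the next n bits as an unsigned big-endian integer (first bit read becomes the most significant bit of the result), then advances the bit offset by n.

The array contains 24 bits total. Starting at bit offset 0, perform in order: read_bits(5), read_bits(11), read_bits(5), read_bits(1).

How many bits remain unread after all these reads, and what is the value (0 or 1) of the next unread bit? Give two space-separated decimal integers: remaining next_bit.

Read 1: bits[0:5] width=5 -> value=17 (bin 10001); offset now 5 = byte 0 bit 5; 19 bits remain
Read 2: bits[5:16] width=11 -> value=844 (bin 01101001100); offset now 16 = byte 2 bit 0; 8 bits remain
Read 3: bits[16:21] width=5 -> value=20 (bin 10100); offset now 21 = byte 2 bit 5; 3 bits remain
Read 4: bits[21:22] width=1 -> value=1 (bin 1); offset now 22 = byte 2 bit 6; 2 bits remain

Answer: 2 1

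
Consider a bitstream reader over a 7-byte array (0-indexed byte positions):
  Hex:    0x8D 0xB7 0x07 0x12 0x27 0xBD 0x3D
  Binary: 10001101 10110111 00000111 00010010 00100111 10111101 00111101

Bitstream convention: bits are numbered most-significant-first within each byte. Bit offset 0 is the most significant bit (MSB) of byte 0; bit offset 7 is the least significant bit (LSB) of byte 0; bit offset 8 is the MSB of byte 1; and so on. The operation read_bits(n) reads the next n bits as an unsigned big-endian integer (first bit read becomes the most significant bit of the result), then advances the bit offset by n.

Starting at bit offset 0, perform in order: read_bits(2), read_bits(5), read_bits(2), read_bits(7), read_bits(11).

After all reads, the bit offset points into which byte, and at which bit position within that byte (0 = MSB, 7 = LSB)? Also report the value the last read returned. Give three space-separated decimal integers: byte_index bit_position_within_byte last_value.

Read 1: bits[0:2] width=2 -> value=2 (bin 10); offset now 2 = byte 0 bit 2; 54 bits remain
Read 2: bits[2:7] width=5 -> value=6 (bin 00110); offset now 7 = byte 0 bit 7; 49 bits remain
Read 3: bits[7:9] width=2 -> value=3 (bin 11); offset now 9 = byte 1 bit 1; 47 bits remain
Read 4: bits[9:16] width=7 -> value=55 (bin 0110111); offset now 16 = byte 2 bit 0; 40 bits remain
Read 5: bits[16:27] width=11 -> value=56 (bin 00000111000); offset now 27 = byte 3 bit 3; 29 bits remain

Answer: 3 3 56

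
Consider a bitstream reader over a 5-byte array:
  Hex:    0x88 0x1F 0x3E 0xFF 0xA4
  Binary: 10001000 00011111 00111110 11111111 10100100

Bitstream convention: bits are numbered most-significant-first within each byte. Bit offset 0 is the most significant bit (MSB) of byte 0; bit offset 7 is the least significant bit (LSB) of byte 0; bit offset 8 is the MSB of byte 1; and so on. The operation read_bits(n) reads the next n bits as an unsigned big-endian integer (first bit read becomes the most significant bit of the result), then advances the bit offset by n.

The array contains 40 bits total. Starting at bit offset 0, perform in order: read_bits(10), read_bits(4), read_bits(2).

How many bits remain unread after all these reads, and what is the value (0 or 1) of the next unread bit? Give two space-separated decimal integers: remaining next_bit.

Answer: 24 0

Derivation:
Read 1: bits[0:10] width=10 -> value=544 (bin 1000100000); offset now 10 = byte 1 bit 2; 30 bits remain
Read 2: bits[10:14] width=4 -> value=7 (bin 0111); offset now 14 = byte 1 bit 6; 26 bits remain
Read 3: bits[14:16] width=2 -> value=3 (bin 11); offset now 16 = byte 2 bit 0; 24 bits remain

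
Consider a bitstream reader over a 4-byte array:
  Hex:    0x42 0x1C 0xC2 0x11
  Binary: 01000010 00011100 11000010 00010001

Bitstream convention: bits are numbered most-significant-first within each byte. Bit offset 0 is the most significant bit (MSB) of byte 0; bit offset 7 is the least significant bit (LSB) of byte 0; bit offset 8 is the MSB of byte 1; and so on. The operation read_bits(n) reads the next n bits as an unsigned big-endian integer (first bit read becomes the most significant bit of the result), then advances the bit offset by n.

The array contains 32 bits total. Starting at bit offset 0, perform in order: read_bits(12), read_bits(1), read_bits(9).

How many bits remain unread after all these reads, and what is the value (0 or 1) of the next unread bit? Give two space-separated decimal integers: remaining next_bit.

Read 1: bits[0:12] width=12 -> value=1057 (bin 010000100001); offset now 12 = byte 1 bit 4; 20 bits remain
Read 2: bits[12:13] width=1 -> value=1 (bin 1); offset now 13 = byte 1 bit 5; 19 bits remain
Read 3: bits[13:22] width=9 -> value=304 (bin 100110000); offset now 22 = byte 2 bit 6; 10 bits remain

Answer: 10 1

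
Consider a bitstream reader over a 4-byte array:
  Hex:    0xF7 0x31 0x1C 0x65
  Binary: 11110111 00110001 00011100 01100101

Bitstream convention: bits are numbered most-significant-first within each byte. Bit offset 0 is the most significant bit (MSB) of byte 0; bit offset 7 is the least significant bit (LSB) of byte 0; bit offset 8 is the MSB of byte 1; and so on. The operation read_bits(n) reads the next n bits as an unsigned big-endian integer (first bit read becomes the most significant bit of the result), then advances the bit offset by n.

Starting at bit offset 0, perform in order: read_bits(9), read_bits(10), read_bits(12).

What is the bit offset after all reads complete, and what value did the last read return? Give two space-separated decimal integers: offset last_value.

Read 1: bits[0:9] width=9 -> value=494 (bin 111101110); offset now 9 = byte 1 bit 1; 23 bits remain
Read 2: bits[9:19] width=10 -> value=392 (bin 0110001000); offset now 19 = byte 2 bit 3; 13 bits remain
Read 3: bits[19:31] width=12 -> value=3634 (bin 111000110010); offset now 31 = byte 3 bit 7; 1 bits remain

Answer: 31 3634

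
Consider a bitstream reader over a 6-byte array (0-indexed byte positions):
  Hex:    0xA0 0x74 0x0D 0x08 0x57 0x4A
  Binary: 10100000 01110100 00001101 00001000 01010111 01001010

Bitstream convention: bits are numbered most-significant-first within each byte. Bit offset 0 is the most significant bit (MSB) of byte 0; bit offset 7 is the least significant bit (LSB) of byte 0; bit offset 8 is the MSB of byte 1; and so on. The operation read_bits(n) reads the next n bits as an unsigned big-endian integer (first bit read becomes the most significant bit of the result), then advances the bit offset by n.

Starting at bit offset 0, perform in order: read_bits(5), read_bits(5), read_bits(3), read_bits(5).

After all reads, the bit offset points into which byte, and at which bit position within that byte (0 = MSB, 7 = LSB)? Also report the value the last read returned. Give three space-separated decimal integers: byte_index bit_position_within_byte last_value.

Read 1: bits[0:5] width=5 -> value=20 (bin 10100); offset now 5 = byte 0 bit 5; 43 bits remain
Read 2: bits[5:10] width=5 -> value=1 (bin 00001); offset now 10 = byte 1 bit 2; 38 bits remain
Read 3: bits[10:13] width=3 -> value=6 (bin 110); offset now 13 = byte 1 bit 5; 35 bits remain
Read 4: bits[13:18] width=5 -> value=16 (bin 10000); offset now 18 = byte 2 bit 2; 30 bits remain

Answer: 2 2 16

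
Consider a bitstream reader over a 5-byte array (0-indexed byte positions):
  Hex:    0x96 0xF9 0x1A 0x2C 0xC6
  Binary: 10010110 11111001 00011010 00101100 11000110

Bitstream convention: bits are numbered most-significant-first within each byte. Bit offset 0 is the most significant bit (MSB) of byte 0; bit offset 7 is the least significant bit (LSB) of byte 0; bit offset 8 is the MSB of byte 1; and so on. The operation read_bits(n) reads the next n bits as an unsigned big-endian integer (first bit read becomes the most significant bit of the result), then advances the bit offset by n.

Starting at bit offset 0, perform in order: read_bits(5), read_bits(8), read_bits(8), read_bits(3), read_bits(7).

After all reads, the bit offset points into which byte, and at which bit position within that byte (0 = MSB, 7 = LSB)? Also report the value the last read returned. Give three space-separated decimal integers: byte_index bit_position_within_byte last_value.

Read 1: bits[0:5] width=5 -> value=18 (bin 10010); offset now 5 = byte 0 bit 5; 35 bits remain
Read 2: bits[5:13] width=8 -> value=223 (bin 11011111); offset now 13 = byte 1 bit 5; 27 bits remain
Read 3: bits[13:21] width=8 -> value=35 (bin 00100011); offset now 21 = byte 2 bit 5; 19 bits remain
Read 4: bits[21:24] width=3 -> value=2 (bin 010); offset now 24 = byte 3 bit 0; 16 bits remain
Read 5: bits[24:31] width=7 -> value=22 (bin 0010110); offset now 31 = byte 3 bit 7; 9 bits remain

Answer: 3 7 22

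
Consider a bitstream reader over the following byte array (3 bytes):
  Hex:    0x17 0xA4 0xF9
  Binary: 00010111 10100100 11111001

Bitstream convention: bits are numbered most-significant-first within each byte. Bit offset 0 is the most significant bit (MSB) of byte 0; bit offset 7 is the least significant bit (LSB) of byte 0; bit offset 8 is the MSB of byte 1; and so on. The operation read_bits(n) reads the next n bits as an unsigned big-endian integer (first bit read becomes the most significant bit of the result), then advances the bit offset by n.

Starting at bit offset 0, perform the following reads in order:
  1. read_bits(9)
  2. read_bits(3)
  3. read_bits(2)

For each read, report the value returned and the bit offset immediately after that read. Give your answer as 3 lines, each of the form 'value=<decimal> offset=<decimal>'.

Answer: value=47 offset=9
value=2 offset=12
value=1 offset=14

Derivation:
Read 1: bits[0:9] width=9 -> value=47 (bin 000101111); offset now 9 = byte 1 bit 1; 15 bits remain
Read 2: bits[9:12] width=3 -> value=2 (bin 010); offset now 12 = byte 1 bit 4; 12 bits remain
Read 3: bits[12:14] width=2 -> value=1 (bin 01); offset now 14 = byte 1 bit 6; 10 bits remain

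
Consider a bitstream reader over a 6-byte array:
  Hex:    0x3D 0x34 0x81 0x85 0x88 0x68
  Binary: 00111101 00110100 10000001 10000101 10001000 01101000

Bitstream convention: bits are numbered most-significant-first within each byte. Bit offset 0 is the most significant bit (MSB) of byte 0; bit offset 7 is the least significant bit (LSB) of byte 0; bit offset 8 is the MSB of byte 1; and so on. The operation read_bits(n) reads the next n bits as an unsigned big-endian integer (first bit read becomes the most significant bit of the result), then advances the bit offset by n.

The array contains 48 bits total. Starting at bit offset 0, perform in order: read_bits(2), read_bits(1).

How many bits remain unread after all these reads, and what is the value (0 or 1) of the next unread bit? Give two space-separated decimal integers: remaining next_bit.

Answer: 45 1

Derivation:
Read 1: bits[0:2] width=2 -> value=0 (bin 00); offset now 2 = byte 0 bit 2; 46 bits remain
Read 2: bits[2:3] width=1 -> value=1 (bin 1); offset now 3 = byte 0 bit 3; 45 bits remain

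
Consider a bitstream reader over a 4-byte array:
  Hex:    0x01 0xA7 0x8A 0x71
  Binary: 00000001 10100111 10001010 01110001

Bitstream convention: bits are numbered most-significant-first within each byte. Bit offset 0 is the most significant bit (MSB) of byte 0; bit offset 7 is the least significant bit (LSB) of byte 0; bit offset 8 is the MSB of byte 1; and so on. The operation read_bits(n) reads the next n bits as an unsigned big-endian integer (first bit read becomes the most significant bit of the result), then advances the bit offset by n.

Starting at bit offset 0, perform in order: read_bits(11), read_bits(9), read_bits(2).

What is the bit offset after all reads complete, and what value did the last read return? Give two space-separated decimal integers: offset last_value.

Answer: 22 2

Derivation:
Read 1: bits[0:11] width=11 -> value=13 (bin 00000001101); offset now 11 = byte 1 bit 3; 21 bits remain
Read 2: bits[11:20] width=9 -> value=120 (bin 001111000); offset now 20 = byte 2 bit 4; 12 bits remain
Read 3: bits[20:22] width=2 -> value=2 (bin 10); offset now 22 = byte 2 bit 6; 10 bits remain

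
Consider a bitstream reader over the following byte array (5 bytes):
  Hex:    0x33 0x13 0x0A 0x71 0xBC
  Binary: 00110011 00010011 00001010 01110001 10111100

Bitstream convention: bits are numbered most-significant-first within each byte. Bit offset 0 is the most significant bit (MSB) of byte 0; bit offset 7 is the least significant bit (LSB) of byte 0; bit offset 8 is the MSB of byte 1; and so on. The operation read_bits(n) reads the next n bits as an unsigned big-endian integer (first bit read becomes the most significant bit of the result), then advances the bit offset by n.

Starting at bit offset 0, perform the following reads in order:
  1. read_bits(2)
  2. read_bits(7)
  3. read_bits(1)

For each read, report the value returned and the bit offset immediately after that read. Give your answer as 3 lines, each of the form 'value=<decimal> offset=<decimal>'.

Answer: value=0 offset=2
value=102 offset=9
value=0 offset=10

Derivation:
Read 1: bits[0:2] width=2 -> value=0 (bin 00); offset now 2 = byte 0 bit 2; 38 bits remain
Read 2: bits[2:9] width=7 -> value=102 (bin 1100110); offset now 9 = byte 1 bit 1; 31 bits remain
Read 3: bits[9:10] width=1 -> value=0 (bin 0); offset now 10 = byte 1 bit 2; 30 bits remain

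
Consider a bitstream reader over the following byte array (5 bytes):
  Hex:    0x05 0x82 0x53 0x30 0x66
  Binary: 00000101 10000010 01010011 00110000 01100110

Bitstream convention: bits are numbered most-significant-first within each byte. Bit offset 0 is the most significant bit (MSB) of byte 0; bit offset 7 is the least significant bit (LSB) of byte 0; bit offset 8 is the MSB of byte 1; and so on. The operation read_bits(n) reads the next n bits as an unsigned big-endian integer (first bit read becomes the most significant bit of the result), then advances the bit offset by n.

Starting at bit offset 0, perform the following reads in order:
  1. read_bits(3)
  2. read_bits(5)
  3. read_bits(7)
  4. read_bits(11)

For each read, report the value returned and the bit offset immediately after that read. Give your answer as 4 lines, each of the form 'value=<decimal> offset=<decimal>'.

Read 1: bits[0:3] width=3 -> value=0 (bin 000); offset now 3 = byte 0 bit 3; 37 bits remain
Read 2: bits[3:8] width=5 -> value=5 (bin 00101); offset now 8 = byte 1 bit 0; 32 bits remain
Read 3: bits[8:15] width=7 -> value=65 (bin 1000001); offset now 15 = byte 1 bit 7; 25 bits remain
Read 4: bits[15:26] width=11 -> value=332 (bin 00101001100); offset now 26 = byte 3 bit 2; 14 bits remain

Answer: value=0 offset=3
value=5 offset=8
value=65 offset=15
value=332 offset=26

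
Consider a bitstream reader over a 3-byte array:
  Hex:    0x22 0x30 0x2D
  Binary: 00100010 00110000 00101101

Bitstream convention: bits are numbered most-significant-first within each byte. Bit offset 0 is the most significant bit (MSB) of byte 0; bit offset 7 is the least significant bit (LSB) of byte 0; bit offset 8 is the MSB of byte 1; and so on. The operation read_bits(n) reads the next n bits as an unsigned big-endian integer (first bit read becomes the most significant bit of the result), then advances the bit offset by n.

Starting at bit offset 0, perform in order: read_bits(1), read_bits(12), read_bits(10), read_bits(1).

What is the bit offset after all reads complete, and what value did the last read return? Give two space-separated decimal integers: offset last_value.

Answer: 24 1

Derivation:
Read 1: bits[0:1] width=1 -> value=0 (bin 0); offset now 1 = byte 0 bit 1; 23 bits remain
Read 2: bits[1:13] width=12 -> value=1094 (bin 010001000110); offset now 13 = byte 1 bit 5; 11 bits remain
Read 3: bits[13:23] width=10 -> value=22 (bin 0000010110); offset now 23 = byte 2 bit 7; 1 bits remain
Read 4: bits[23:24] width=1 -> value=1 (bin 1); offset now 24 = byte 3 bit 0; 0 bits remain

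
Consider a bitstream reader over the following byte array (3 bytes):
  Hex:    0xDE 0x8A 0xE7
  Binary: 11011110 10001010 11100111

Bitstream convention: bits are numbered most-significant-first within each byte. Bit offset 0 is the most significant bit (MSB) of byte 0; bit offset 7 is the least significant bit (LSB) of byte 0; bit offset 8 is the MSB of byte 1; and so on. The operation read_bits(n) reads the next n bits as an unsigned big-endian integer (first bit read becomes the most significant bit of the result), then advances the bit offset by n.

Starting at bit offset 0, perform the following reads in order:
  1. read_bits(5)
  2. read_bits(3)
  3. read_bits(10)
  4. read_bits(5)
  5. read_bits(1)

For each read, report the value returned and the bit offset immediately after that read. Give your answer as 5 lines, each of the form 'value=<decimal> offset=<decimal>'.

Answer: value=27 offset=5
value=6 offset=8
value=555 offset=18
value=19 offset=23
value=1 offset=24

Derivation:
Read 1: bits[0:5] width=5 -> value=27 (bin 11011); offset now 5 = byte 0 bit 5; 19 bits remain
Read 2: bits[5:8] width=3 -> value=6 (bin 110); offset now 8 = byte 1 bit 0; 16 bits remain
Read 3: bits[8:18] width=10 -> value=555 (bin 1000101011); offset now 18 = byte 2 bit 2; 6 bits remain
Read 4: bits[18:23] width=5 -> value=19 (bin 10011); offset now 23 = byte 2 bit 7; 1 bits remain
Read 5: bits[23:24] width=1 -> value=1 (bin 1); offset now 24 = byte 3 bit 0; 0 bits remain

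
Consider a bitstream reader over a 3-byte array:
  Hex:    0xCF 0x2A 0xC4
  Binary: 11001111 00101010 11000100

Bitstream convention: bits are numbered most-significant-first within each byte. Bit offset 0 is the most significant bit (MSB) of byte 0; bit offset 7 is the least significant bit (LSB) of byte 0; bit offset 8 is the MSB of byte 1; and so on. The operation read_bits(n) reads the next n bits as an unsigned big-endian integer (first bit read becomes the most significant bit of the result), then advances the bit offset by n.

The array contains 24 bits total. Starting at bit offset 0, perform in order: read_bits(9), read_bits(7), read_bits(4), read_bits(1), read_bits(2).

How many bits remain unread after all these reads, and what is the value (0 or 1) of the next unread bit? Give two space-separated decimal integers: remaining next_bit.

Answer: 1 0

Derivation:
Read 1: bits[0:9] width=9 -> value=414 (bin 110011110); offset now 9 = byte 1 bit 1; 15 bits remain
Read 2: bits[9:16] width=7 -> value=42 (bin 0101010); offset now 16 = byte 2 bit 0; 8 bits remain
Read 3: bits[16:20] width=4 -> value=12 (bin 1100); offset now 20 = byte 2 bit 4; 4 bits remain
Read 4: bits[20:21] width=1 -> value=0 (bin 0); offset now 21 = byte 2 bit 5; 3 bits remain
Read 5: bits[21:23] width=2 -> value=2 (bin 10); offset now 23 = byte 2 bit 7; 1 bits remain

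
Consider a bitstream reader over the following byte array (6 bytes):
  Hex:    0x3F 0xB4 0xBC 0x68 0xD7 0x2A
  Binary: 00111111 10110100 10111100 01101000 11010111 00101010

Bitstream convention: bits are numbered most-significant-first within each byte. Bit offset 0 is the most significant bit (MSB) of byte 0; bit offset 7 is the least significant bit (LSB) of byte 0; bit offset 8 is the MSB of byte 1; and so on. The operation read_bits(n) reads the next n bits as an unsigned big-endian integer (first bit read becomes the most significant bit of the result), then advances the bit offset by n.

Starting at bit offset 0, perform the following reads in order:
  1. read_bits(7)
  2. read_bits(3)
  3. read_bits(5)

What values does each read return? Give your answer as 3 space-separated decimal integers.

Answer: 31 6 26

Derivation:
Read 1: bits[0:7] width=7 -> value=31 (bin 0011111); offset now 7 = byte 0 bit 7; 41 bits remain
Read 2: bits[7:10] width=3 -> value=6 (bin 110); offset now 10 = byte 1 bit 2; 38 bits remain
Read 3: bits[10:15] width=5 -> value=26 (bin 11010); offset now 15 = byte 1 bit 7; 33 bits remain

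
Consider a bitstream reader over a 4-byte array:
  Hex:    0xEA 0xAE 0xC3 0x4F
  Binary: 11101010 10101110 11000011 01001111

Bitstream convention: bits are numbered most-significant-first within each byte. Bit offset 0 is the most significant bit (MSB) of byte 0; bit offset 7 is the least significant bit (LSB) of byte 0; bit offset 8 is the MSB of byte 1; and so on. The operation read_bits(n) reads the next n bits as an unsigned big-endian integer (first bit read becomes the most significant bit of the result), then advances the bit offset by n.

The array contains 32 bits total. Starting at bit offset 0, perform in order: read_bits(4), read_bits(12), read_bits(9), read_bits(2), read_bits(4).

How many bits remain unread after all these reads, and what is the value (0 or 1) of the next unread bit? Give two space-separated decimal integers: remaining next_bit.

Read 1: bits[0:4] width=4 -> value=14 (bin 1110); offset now 4 = byte 0 bit 4; 28 bits remain
Read 2: bits[4:16] width=12 -> value=2734 (bin 101010101110); offset now 16 = byte 2 bit 0; 16 bits remain
Read 3: bits[16:25] width=9 -> value=390 (bin 110000110); offset now 25 = byte 3 bit 1; 7 bits remain
Read 4: bits[25:27] width=2 -> value=2 (bin 10); offset now 27 = byte 3 bit 3; 5 bits remain
Read 5: bits[27:31] width=4 -> value=7 (bin 0111); offset now 31 = byte 3 bit 7; 1 bits remain

Answer: 1 1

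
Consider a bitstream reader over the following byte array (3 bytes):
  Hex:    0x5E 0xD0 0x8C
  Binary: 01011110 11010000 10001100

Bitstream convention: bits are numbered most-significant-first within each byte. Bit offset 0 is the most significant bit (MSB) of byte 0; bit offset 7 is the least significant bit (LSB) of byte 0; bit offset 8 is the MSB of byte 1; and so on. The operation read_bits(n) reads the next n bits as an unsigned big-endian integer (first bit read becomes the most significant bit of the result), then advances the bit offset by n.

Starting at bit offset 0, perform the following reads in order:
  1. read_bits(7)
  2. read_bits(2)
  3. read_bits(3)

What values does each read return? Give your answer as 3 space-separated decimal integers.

Read 1: bits[0:7] width=7 -> value=47 (bin 0101111); offset now 7 = byte 0 bit 7; 17 bits remain
Read 2: bits[7:9] width=2 -> value=1 (bin 01); offset now 9 = byte 1 bit 1; 15 bits remain
Read 3: bits[9:12] width=3 -> value=5 (bin 101); offset now 12 = byte 1 bit 4; 12 bits remain

Answer: 47 1 5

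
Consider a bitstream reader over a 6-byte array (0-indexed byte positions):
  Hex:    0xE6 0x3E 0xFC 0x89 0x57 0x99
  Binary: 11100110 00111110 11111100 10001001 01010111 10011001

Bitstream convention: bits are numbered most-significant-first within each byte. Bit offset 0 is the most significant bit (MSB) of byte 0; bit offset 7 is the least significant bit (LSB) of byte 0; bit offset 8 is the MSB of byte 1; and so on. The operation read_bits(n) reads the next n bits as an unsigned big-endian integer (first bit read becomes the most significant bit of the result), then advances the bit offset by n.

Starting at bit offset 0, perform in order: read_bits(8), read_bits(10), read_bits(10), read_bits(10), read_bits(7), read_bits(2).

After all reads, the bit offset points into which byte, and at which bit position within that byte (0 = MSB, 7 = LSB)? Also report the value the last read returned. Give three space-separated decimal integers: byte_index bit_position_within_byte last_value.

Read 1: bits[0:8] width=8 -> value=230 (bin 11100110); offset now 8 = byte 1 bit 0; 40 bits remain
Read 2: bits[8:18] width=10 -> value=251 (bin 0011111011); offset now 18 = byte 2 bit 2; 30 bits remain
Read 3: bits[18:28] width=10 -> value=968 (bin 1111001000); offset now 28 = byte 3 bit 4; 20 bits remain
Read 4: bits[28:38] width=10 -> value=597 (bin 1001010101); offset now 38 = byte 4 bit 6; 10 bits remain
Read 5: bits[38:45] width=7 -> value=115 (bin 1110011); offset now 45 = byte 5 bit 5; 3 bits remain
Read 6: bits[45:47] width=2 -> value=0 (bin 00); offset now 47 = byte 5 bit 7; 1 bits remain

Answer: 5 7 0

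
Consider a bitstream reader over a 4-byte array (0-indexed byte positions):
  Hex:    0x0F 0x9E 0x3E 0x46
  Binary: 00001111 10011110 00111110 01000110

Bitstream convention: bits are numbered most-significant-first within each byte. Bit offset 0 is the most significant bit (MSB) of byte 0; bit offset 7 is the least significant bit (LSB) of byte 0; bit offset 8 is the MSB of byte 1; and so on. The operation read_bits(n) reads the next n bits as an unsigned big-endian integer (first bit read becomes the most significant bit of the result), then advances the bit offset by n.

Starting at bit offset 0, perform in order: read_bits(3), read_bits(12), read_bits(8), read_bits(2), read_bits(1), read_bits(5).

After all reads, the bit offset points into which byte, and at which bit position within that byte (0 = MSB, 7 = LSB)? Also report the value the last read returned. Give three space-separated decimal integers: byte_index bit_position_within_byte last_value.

Read 1: bits[0:3] width=3 -> value=0 (bin 000); offset now 3 = byte 0 bit 3; 29 bits remain
Read 2: bits[3:15] width=12 -> value=1999 (bin 011111001111); offset now 15 = byte 1 bit 7; 17 bits remain
Read 3: bits[15:23] width=8 -> value=31 (bin 00011111); offset now 23 = byte 2 bit 7; 9 bits remain
Read 4: bits[23:25] width=2 -> value=0 (bin 00); offset now 25 = byte 3 bit 1; 7 bits remain
Read 5: bits[25:26] width=1 -> value=1 (bin 1); offset now 26 = byte 3 bit 2; 6 bits remain
Read 6: bits[26:31] width=5 -> value=3 (bin 00011); offset now 31 = byte 3 bit 7; 1 bits remain

Answer: 3 7 3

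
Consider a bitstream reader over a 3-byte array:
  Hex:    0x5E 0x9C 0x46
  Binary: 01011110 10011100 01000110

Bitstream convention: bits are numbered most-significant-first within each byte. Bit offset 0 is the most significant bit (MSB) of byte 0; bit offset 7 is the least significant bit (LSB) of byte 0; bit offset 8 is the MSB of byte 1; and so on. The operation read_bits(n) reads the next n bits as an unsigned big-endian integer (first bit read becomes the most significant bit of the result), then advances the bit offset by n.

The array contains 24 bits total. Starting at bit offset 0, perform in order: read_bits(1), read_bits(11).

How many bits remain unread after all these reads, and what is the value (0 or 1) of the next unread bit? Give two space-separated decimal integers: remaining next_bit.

Answer: 12 1

Derivation:
Read 1: bits[0:1] width=1 -> value=0 (bin 0); offset now 1 = byte 0 bit 1; 23 bits remain
Read 2: bits[1:12] width=11 -> value=1513 (bin 10111101001); offset now 12 = byte 1 bit 4; 12 bits remain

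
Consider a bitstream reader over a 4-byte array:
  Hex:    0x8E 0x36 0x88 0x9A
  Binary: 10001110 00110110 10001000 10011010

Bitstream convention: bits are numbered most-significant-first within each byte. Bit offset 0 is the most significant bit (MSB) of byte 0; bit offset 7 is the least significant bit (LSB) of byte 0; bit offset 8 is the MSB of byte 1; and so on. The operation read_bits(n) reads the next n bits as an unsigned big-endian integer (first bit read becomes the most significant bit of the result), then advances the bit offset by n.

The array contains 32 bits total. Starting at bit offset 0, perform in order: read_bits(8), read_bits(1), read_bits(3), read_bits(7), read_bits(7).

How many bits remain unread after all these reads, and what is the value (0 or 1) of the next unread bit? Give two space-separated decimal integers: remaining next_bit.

Read 1: bits[0:8] width=8 -> value=142 (bin 10001110); offset now 8 = byte 1 bit 0; 24 bits remain
Read 2: bits[8:9] width=1 -> value=0 (bin 0); offset now 9 = byte 1 bit 1; 23 bits remain
Read 3: bits[9:12] width=3 -> value=3 (bin 011); offset now 12 = byte 1 bit 4; 20 bits remain
Read 4: bits[12:19] width=7 -> value=52 (bin 0110100); offset now 19 = byte 2 bit 3; 13 bits remain
Read 5: bits[19:26] width=7 -> value=34 (bin 0100010); offset now 26 = byte 3 bit 2; 6 bits remain

Answer: 6 0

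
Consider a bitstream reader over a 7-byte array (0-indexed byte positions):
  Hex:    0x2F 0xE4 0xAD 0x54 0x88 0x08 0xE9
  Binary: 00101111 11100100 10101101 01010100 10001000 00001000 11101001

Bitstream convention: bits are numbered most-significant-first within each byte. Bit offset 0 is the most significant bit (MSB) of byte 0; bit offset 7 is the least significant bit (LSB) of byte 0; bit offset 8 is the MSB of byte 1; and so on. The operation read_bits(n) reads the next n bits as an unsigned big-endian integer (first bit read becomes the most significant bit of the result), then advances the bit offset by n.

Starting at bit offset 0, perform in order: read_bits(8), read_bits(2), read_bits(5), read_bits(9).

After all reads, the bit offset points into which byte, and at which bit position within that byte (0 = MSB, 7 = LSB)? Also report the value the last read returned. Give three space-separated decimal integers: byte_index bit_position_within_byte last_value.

Read 1: bits[0:8] width=8 -> value=47 (bin 00101111); offset now 8 = byte 1 bit 0; 48 bits remain
Read 2: bits[8:10] width=2 -> value=3 (bin 11); offset now 10 = byte 1 bit 2; 46 bits remain
Read 3: bits[10:15] width=5 -> value=18 (bin 10010); offset now 15 = byte 1 bit 7; 41 bits remain
Read 4: bits[15:24] width=9 -> value=173 (bin 010101101); offset now 24 = byte 3 bit 0; 32 bits remain

Answer: 3 0 173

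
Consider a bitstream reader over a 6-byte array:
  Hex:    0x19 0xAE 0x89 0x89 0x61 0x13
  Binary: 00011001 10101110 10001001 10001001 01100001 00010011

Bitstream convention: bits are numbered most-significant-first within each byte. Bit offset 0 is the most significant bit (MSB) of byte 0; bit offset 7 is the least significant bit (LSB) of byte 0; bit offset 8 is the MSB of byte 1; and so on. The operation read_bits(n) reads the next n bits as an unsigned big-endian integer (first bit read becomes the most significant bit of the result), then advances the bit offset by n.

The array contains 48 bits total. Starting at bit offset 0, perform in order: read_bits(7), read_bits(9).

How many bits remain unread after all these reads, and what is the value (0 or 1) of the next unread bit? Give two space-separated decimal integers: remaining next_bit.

Read 1: bits[0:7] width=7 -> value=12 (bin 0001100); offset now 7 = byte 0 bit 7; 41 bits remain
Read 2: bits[7:16] width=9 -> value=430 (bin 110101110); offset now 16 = byte 2 bit 0; 32 bits remain

Answer: 32 1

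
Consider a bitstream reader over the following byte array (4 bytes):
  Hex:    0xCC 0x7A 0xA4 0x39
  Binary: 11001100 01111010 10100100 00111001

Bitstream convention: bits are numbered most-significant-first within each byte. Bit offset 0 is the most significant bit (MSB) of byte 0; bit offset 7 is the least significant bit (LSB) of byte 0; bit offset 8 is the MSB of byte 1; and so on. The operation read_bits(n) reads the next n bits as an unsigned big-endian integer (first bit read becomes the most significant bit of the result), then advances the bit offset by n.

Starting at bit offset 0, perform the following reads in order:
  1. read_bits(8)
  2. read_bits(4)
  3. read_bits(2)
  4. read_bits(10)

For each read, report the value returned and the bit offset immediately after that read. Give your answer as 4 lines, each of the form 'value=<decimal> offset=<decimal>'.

Answer: value=204 offset=8
value=7 offset=12
value=2 offset=14
value=676 offset=24

Derivation:
Read 1: bits[0:8] width=8 -> value=204 (bin 11001100); offset now 8 = byte 1 bit 0; 24 bits remain
Read 2: bits[8:12] width=4 -> value=7 (bin 0111); offset now 12 = byte 1 bit 4; 20 bits remain
Read 3: bits[12:14] width=2 -> value=2 (bin 10); offset now 14 = byte 1 bit 6; 18 bits remain
Read 4: bits[14:24] width=10 -> value=676 (bin 1010100100); offset now 24 = byte 3 bit 0; 8 bits remain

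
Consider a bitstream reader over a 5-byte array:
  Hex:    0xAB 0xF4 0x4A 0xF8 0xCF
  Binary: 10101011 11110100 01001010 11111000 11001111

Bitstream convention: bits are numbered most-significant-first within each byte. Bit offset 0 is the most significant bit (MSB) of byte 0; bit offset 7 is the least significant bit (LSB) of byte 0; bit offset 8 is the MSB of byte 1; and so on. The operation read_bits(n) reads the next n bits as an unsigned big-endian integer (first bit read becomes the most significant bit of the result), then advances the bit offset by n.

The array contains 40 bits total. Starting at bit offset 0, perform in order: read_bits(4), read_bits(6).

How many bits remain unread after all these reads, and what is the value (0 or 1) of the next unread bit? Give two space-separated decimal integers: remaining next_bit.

Answer: 30 1

Derivation:
Read 1: bits[0:4] width=4 -> value=10 (bin 1010); offset now 4 = byte 0 bit 4; 36 bits remain
Read 2: bits[4:10] width=6 -> value=47 (bin 101111); offset now 10 = byte 1 bit 2; 30 bits remain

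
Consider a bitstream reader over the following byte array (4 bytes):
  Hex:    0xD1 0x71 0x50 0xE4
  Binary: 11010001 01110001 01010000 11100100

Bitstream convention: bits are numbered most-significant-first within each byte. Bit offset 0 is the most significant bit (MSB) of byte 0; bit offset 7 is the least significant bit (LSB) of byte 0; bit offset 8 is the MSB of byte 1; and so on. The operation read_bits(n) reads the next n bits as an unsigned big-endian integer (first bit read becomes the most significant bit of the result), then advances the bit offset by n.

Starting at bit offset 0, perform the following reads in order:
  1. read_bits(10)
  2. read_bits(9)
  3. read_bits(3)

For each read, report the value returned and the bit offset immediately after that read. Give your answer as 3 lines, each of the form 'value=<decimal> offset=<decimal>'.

Answer: value=837 offset=10
value=394 offset=19
value=4 offset=22

Derivation:
Read 1: bits[0:10] width=10 -> value=837 (bin 1101000101); offset now 10 = byte 1 bit 2; 22 bits remain
Read 2: bits[10:19] width=9 -> value=394 (bin 110001010); offset now 19 = byte 2 bit 3; 13 bits remain
Read 3: bits[19:22] width=3 -> value=4 (bin 100); offset now 22 = byte 2 bit 6; 10 bits remain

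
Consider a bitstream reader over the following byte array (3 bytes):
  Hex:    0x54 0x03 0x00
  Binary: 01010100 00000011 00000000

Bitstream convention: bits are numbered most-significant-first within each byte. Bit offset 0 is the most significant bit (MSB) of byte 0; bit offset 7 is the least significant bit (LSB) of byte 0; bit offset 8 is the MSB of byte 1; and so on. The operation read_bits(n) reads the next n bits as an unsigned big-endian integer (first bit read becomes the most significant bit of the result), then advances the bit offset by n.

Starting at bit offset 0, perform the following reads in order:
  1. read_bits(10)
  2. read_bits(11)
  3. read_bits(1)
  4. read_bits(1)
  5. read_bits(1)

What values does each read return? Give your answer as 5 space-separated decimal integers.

Answer: 336 96 0 0 0

Derivation:
Read 1: bits[0:10] width=10 -> value=336 (bin 0101010000); offset now 10 = byte 1 bit 2; 14 bits remain
Read 2: bits[10:21] width=11 -> value=96 (bin 00001100000); offset now 21 = byte 2 bit 5; 3 bits remain
Read 3: bits[21:22] width=1 -> value=0 (bin 0); offset now 22 = byte 2 bit 6; 2 bits remain
Read 4: bits[22:23] width=1 -> value=0 (bin 0); offset now 23 = byte 2 bit 7; 1 bits remain
Read 5: bits[23:24] width=1 -> value=0 (bin 0); offset now 24 = byte 3 bit 0; 0 bits remain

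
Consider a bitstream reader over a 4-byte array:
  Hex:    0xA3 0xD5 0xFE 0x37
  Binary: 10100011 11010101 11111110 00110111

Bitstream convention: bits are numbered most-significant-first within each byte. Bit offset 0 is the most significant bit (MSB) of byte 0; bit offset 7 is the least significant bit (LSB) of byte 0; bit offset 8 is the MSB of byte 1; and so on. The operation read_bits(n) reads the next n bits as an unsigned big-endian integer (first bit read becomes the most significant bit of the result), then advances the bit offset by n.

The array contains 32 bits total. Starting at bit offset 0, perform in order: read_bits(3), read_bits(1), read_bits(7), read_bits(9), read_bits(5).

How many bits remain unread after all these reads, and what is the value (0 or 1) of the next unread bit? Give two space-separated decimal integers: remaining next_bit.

Read 1: bits[0:3] width=3 -> value=5 (bin 101); offset now 3 = byte 0 bit 3; 29 bits remain
Read 2: bits[3:4] width=1 -> value=0 (bin 0); offset now 4 = byte 0 bit 4; 28 bits remain
Read 3: bits[4:11] width=7 -> value=30 (bin 0011110); offset now 11 = byte 1 bit 3; 21 bits remain
Read 4: bits[11:20] width=9 -> value=351 (bin 101011111); offset now 20 = byte 2 bit 4; 12 bits remain
Read 5: bits[20:25] width=5 -> value=28 (bin 11100); offset now 25 = byte 3 bit 1; 7 bits remain

Answer: 7 0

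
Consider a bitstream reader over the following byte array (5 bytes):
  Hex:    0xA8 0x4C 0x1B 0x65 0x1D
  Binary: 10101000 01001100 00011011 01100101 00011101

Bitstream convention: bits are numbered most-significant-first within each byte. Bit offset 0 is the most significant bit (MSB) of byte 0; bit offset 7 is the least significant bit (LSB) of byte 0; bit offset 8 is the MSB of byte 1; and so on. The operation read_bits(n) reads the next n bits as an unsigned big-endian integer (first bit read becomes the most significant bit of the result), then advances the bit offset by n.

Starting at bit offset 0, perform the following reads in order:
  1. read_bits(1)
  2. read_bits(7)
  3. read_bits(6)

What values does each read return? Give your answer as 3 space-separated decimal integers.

Read 1: bits[0:1] width=1 -> value=1 (bin 1); offset now 1 = byte 0 bit 1; 39 bits remain
Read 2: bits[1:8] width=7 -> value=40 (bin 0101000); offset now 8 = byte 1 bit 0; 32 bits remain
Read 3: bits[8:14] width=6 -> value=19 (bin 010011); offset now 14 = byte 1 bit 6; 26 bits remain

Answer: 1 40 19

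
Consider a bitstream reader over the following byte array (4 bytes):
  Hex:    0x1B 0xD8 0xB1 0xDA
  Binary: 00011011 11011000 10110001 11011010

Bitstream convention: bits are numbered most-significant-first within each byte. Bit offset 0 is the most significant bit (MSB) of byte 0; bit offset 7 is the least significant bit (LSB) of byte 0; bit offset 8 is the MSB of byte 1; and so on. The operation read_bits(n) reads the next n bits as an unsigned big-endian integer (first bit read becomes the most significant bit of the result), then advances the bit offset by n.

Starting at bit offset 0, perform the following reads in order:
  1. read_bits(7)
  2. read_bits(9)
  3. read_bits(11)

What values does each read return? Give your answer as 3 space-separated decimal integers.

Read 1: bits[0:7] width=7 -> value=13 (bin 0001101); offset now 7 = byte 0 bit 7; 25 bits remain
Read 2: bits[7:16] width=9 -> value=472 (bin 111011000); offset now 16 = byte 2 bit 0; 16 bits remain
Read 3: bits[16:27] width=11 -> value=1422 (bin 10110001110); offset now 27 = byte 3 bit 3; 5 bits remain

Answer: 13 472 1422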